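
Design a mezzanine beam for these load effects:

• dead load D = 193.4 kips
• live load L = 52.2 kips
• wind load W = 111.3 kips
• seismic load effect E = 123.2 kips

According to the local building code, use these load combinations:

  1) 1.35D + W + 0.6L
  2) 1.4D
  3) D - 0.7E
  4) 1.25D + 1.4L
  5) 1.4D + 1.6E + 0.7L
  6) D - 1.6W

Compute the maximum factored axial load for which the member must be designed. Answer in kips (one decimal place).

1) 1.35(193.4) + 1.0(111.3) + 0.6(52.2) = 261.1 + 111.3 + 31.3 = 403.7
2) 1.4(193.4) = 270.8
3) 1.0(193.4) - 0.7(123.2) = 193.4 - 86.2 = 107.2
4) 1.25(193.4) + 1.4(52.2) = 314.8
5) 1.4(193.4) + 1.6(123.2) + 0.7(52.2) = 270.8 + 197.1 + 36.5 = 504.4
6) 1.0(193.4) - 1.6(111.3) = 193.4 - 178.1 = 15.3
Combination 5 governs: P_u = 504.4 kips.

504.4 kips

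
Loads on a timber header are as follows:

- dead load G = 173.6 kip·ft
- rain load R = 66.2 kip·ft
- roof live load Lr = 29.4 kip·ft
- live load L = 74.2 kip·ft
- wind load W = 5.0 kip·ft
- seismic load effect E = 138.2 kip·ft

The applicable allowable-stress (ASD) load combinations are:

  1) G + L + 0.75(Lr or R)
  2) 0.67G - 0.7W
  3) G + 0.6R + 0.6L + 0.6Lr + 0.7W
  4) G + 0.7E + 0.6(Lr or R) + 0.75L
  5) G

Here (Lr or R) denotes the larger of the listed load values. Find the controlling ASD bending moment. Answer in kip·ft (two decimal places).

(Lr or R) → R = 66.2 kip·ft.
1) 1.0(173.6) + 1.0(74.2) + 0.75(66.2) = 297.45
2) 0.67(173.6) - 0.7(5.0) = 112.81
3) 1.0(173.6) + 0.6(66.2) + 0.6(74.2) + 0.6(29.4) + 0.7(5.0) = 278.98
4) 1.0(173.6) + 0.7(138.2) + 0.6(66.2) + 0.75(74.2) = 365.71
5) 1.0(173.6) = 173.60
Maximum is from combination 4.

365.71 kip·ft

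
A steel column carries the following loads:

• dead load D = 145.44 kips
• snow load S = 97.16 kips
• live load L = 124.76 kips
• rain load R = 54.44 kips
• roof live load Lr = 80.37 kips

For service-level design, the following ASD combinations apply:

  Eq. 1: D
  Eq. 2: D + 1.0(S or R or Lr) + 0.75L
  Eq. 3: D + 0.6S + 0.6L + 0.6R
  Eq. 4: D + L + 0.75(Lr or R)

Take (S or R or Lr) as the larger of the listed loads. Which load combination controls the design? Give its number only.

Combination 2

(S or R or Lr) → S = 97.16 kips; (Lr or R) → Lr = 80.37 kips.
Eq. 1: 1.0(145.44) = 145.44
Eq. 2: 1.0(145.44) + 1.0(97.16) + 0.75(124.76) = 145.44 + 97.16 + 93.57 = 336.17
Eq. 3: 1.0(145.44) + 0.6(97.16) + 0.6(124.76) + 0.6(54.44) = 145.44 + 58.30 + 74.86 + 32.66 = 311.26
Eq. 4: 1.0(145.44) + 1.0(124.76) + 0.75(80.37) = 145.44 + 124.76 + 60.28 = 330.48
The largest value is 336.17 kips from combination 2.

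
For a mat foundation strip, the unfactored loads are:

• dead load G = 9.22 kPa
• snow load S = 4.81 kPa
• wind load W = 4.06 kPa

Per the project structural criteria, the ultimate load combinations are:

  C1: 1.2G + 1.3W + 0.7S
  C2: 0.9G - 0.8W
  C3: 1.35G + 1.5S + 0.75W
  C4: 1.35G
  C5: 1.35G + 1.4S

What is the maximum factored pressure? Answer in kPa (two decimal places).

22.71 kPa

C1: 1.2(9.22) + 1.3(4.06) + 0.7(4.81) = 11.06 + 5.28 + 3.37 = 19.71
C2: 0.9(9.22) - 0.8(4.06) = 8.30 - 3.25 = 5.05
C3: 1.35(9.22) + 1.5(4.81) + 0.75(4.06) = 22.71
C4: 1.35(9.22) = 12.45
C5: 1.35(9.22) + 1.4(4.81) = 12.45 + 6.73 = 19.18
The controlling combination is 3, giving 22.71 kPa.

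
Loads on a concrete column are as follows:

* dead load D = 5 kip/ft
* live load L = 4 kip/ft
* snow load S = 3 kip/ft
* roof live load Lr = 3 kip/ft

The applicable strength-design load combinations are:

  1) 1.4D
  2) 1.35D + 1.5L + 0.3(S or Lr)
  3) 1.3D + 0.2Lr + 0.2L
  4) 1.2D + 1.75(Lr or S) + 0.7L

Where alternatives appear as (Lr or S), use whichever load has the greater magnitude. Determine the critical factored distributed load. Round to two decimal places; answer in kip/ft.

(S or Lr) → S = 3 kip/ft; (Lr or S) → Lr = 3 kip/ft.
1) 1.4(5) = 7.00
2) 1.35(5) + 1.5(4) + 0.3(3) = 13.65
3) 1.3(5) + 0.2(3) + 0.2(4) = 7.90
4) 1.2(5) + 1.75(3) + 0.7(4) = 14.05
The controlling combination is 4, giving 14.05 kip/ft.

14.05 kip/ft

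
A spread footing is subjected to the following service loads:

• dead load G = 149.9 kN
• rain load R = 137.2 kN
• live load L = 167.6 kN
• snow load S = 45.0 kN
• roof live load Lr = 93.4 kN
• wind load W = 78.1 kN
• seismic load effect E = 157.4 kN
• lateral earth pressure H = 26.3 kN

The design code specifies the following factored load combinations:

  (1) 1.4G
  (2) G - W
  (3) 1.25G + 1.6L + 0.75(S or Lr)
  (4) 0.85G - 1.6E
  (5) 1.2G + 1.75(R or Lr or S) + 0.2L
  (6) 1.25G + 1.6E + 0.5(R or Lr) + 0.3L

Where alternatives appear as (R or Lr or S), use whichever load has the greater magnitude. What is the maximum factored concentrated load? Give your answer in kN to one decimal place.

(S or Lr) → Lr = 93.4 kN; (R or Lr or S) → R = 137.2 kN; (R or Lr) → R = 137.2 kN.
(1) 1.4(149.9) = 209.9
(2) 1.0(149.9) - 1.0(78.1) = 149.9 - 78.1 = 71.8
(3) 1.25(149.9) + 1.6(167.6) + 0.75(93.4) = 525.6
(4) 0.85(149.9) - 1.6(157.4) = 127.4 - 251.8 = -124.4
(5) 1.2(149.9) + 1.75(137.2) + 0.2(167.6) = 179.9 + 240.1 + 33.5 = 453.5
(6) 1.25(149.9) + 1.6(157.4) + 0.5(137.2) + 0.3(167.6) = 187.4 + 251.8 + 68.6 + 50.3 = 558.1
Combination 6 governs: P_u = 558.1 kN.

558.1 kN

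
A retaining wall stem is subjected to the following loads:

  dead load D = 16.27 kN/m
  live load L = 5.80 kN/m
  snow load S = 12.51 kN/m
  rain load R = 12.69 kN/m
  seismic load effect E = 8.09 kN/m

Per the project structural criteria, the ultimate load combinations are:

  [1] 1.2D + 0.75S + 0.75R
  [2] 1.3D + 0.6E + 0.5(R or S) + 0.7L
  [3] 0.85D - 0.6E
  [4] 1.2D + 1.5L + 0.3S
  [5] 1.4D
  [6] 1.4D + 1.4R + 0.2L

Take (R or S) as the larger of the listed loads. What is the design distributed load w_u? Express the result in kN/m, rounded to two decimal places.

(R or S) → R = 12.69 kN/m.
[1] 1.2(16.27) + 0.75(12.51) + 0.75(12.69) = 19.52 + 9.38 + 9.52 = 38.42
[2] 1.3(16.27) + 0.6(8.09) + 0.5(12.69) + 0.7(5.80) = 21.15 + 4.85 + 6.35 + 4.06 = 36.41
[3] 0.85(16.27) - 0.6(8.09) = 13.83 - 4.85 = 8.98
[4] 1.2(16.27) + 1.5(5.80) + 0.3(12.51) = 31.98
[5] 1.4(16.27) = 22.78
[6] 1.4(16.27) + 1.4(12.69) + 0.2(5.80) = 41.70
Combination 6 governs: w_u = 41.70 kN/m.

41.70 kN/m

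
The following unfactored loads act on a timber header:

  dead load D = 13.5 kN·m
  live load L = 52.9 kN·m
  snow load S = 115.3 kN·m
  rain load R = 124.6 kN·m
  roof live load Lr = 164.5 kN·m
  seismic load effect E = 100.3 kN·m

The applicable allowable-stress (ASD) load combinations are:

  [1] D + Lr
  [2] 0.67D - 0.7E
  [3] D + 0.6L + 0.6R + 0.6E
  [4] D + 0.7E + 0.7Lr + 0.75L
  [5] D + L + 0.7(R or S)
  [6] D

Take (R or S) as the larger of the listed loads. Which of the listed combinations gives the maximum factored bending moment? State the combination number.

Combination 4

(R or S) → R = 124.6 kN·m.
[1] 1.0(13.5) + 1.0(164.5) = 178.0
[2] 0.67(13.5) - 0.7(100.3) = -61.2
[3] 1.0(13.5) + 0.6(52.9) + 0.6(124.6) + 0.6(100.3) = 180.2
[4] 1.0(13.5) + 0.7(100.3) + 0.7(164.5) + 0.75(52.9) = 238.5
[5] 1.0(13.5) + 1.0(52.9) + 0.7(124.6) = 153.6
[6] 1.0(13.5) = 13.5
The largest value is 238.5 kN·m from combination 4.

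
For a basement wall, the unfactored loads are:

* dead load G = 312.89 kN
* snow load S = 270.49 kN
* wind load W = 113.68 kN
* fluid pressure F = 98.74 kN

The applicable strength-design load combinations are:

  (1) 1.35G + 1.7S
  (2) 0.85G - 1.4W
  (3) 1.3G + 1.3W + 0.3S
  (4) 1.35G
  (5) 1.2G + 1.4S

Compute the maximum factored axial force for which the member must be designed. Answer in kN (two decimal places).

882.23 kN

(1) 1.35(312.89) + 1.7(270.49) = 422.40 + 459.83 = 882.23
(2) 0.85(312.89) - 1.4(113.68) = 106.80
(3) 1.3(312.89) + 1.3(113.68) + 0.3(270.49) = 406.76 + 147.78 + 81.15 = 635.69
(4) 1.35(312.89) = 422.40
(5) 1.2(312.89) + 1.4(270.49) = 754.15
The controlling combination is 1, giving 882.23 kN.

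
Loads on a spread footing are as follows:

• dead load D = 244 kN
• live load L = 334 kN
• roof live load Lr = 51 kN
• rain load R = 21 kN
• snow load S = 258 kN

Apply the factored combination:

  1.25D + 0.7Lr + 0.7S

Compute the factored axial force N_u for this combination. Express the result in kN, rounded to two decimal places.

521.30 kN

1.25(244) + 0.7(51) + 0.7(258) = 305.00 + 35.70 + 180.60 = 521.30
N_u = 521.30 kN.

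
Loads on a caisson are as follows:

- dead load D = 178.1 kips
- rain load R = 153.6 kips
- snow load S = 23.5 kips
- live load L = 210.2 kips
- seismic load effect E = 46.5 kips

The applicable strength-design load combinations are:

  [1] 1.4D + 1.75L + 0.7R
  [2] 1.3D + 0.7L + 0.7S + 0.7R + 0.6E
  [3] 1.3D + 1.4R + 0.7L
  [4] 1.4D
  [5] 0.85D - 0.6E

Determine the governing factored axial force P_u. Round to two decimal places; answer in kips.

[1] 1.4(178.1) + 1.75(210.2) + 0.7(153.6) = 249.34 + 367.85 + 107.52 = 724.71
[2] 1.3(178.1) + 0.7(210.2) + 0.7(23.5) + 0.7(153.6) + 0.6(46.5) = 231.53 + 147.14 + 16.45 + 107.52 + 27.90 = 530.54
[3] 1.3(178.1) + 1.4(153.6) + 0.7(210.2) = 231.53 + 215.04 + 147.14 = 593.71
[4] 1.4(178.1) = 249.34
[5] 0.85(178.1) - 0.6(46.5) = 151.39 - 27.90 = 123.49
Combination 1 governs: P_u = 724.71 kips.

724.71 kips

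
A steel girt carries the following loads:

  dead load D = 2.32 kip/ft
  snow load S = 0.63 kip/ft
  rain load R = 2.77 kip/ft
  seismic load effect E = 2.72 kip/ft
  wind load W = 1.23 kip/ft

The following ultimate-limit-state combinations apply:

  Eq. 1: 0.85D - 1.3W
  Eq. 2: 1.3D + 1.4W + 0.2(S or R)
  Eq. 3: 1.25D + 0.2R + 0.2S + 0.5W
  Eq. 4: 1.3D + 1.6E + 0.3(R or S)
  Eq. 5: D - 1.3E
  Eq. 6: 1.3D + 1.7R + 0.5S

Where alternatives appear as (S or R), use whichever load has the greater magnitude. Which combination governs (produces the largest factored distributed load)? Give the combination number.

Combination 4

(S or R) → R = 2.77 kip/ft; (R or S) → R = 2.77 kip/ft.
Eq. 1: 0.85(2.32) - 1.3(1.23) = 1.97 - 1.60 = 0.37
Eq. 2: 1.3(2.32) + 1.4(1.23) + 0.2(2.77) = 3.02 + 1.72 + 0.55 = 5.29
Eq. 3: 1.25(2.32) + 0.2(2.77) + 0.2(0.63) + 0.5(1.23) = 2.90 + 0.55 + 0.13 + 0.62 = 4.20
Eq. 4: 1.3(2.32) + 1.6(2.72) + 0.3(2.77) = 3.02 + 4.35 + 0.83 = 8.20
Eq. 5: 1.0(2.32) - 1.3(2.72) = 2.32 - 3.54 = -1.22
Eq. 6: 1.3(2.32) + 1.7(2.77) + 0.5(0.63) = 8.04
The largest value is 8.20 kip/ft from combination 4.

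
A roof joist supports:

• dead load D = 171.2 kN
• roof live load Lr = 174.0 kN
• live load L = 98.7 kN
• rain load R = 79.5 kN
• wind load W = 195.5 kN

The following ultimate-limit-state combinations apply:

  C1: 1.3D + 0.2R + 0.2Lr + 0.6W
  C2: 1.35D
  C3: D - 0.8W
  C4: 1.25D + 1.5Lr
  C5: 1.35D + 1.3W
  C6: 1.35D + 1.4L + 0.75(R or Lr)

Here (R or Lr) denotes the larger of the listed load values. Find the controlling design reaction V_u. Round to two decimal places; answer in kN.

499.80 kN

(R or Lr) → Lr = 174.0 kN.
C1: 1.3(171.2) + 0.2(79.5) + 0.2(174.0) + 0.6(195.5) = 222.56 + 15.90 + 34.80 + 117.30 = 390.56
C2: 1.35(171.2) = 231.12
C3: 1.0(171.2) - 0.8(195.5) = 171.20 - 156.40 = 14.80
C4: 1.25(171.2) + 1.5(174.0) = 214.00 + 261.00 = 475.00
C5: 1.35(171.2) + 1.3(195.5) = 231.12 + 254.15 = 485.27
C6: 1.35(171.2) + 1.4(98.7) + 0.75(174.0) = 231.12 + 138.18 + 130.50 = 499.80
The controlling combination is 6, giving 499.80 kN.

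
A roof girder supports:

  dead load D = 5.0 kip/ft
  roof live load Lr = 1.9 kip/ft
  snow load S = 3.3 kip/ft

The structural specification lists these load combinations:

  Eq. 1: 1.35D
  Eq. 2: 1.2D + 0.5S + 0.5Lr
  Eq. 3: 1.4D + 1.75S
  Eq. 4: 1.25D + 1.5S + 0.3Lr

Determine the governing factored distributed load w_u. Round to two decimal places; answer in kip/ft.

12.78 kip/ft

Eq. 1: 1.35(5.0) = 6.75
Eq. 2: 1.2(5.0) + 0.5(3.3) + 0.5(1.9) = 6.00 + 1.65 + 0.95 = 8.60
Eq. 3: 1.4(5.0) + 1.75(3.3) = 7.00 + 5.78 = 12.78
Eq. 4: 1.25(5.0) + 1.5(3.3) + 0.3(1.9) = 6.25 + 4.95 + 0.57 = 11.77
The controlling combination is 3, giving 12.78 kip/ft.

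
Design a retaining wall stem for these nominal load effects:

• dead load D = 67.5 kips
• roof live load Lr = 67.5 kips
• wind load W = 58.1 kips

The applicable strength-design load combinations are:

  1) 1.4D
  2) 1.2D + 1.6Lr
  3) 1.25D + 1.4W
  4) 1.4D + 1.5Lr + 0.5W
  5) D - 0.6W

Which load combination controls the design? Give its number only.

Combination 4

1) 1.4(67.5) = 94.50
2) 1.2(67.5) + 1.6(67.5) = 189.00
3) 1.25(67.5) + 1.4(58.1) = 165.72
4) 1.4(67.5) + 1.5(67.5) + 0.5(58.1) = 224.80
5) 1.0(67.5) - 0.6(58.1) = 32.64
The largest value is 224.80 kips from combination 4.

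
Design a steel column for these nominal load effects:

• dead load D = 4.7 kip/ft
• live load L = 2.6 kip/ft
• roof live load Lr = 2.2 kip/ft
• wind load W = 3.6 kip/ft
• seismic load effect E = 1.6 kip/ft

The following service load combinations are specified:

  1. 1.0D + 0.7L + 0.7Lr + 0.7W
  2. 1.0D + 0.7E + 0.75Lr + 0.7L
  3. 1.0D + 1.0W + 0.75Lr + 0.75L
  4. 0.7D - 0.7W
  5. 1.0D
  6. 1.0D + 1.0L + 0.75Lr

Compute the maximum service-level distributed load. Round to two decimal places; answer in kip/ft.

11.90 kip/ft

1. 1.0(4.7) + 0.7(2.6) + 0.7(2.2) + 0.7(3.6) = 10.58
2. 1.0(4.7) + 0.7(1.6) + 0.75(2.2) + 0.7(2.6) = 9.29
3. 1.0(4.7) + 1.0(3.6) + 0.75(2.2) + 0.75(2.6) = 11.90
4. 0.7(4.7) - 0.7(3.6) = 0.77
5. 1.0(4.7) = 4.70
6. 1.0(4.7) + 1.0(2.6) + 0.75(2.2) = 8.95
Maximum is from combination 3.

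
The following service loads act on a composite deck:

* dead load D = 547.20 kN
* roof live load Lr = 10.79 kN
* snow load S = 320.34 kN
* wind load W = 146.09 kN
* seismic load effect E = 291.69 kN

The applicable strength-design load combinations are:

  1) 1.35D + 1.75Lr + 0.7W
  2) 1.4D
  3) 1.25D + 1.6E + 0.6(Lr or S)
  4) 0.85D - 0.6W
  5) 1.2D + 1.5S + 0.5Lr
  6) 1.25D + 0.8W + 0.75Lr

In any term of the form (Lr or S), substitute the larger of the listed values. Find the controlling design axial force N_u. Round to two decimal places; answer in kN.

1342.91 kN

(Lr or S) → S = 320.34 kN.
1) 1.35(547.20) + 1.75(10.79) + 0.7(146.09) = 859.87
2) 1.4(547.20) = 766.08
3) 1.25(547.20) + 1.6(291.69) + 0.6(320.34) = 1342.91
4) 0.85(547.20) - 0.6(146.09) = 465.12 - 87.65 = 377.47
5) 1.2(547.20) + 1.5(320.34) + 0.5(10.79) = 656.64 + 480.51 + 5.40 = 1142.55
6) 1.25(547.20) + 0.8(146.09) + 0.75(10.79) = 684.00 + 116.87 + 8.09 = 808.96
The controlling combination is 3, giving 1342.91 kN.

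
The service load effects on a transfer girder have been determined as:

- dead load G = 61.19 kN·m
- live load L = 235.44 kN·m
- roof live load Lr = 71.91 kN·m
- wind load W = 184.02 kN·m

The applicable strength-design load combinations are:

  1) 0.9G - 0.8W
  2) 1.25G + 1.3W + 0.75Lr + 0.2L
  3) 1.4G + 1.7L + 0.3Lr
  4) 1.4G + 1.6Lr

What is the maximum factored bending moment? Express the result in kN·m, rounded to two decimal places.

507.49 kN·m

1) 0.9(61.19) - 0.8(184.02) = 55.07 - 147.22 = -92.15
2) 1.25(61.19) + 1.3(184.02) + 0.75(71.91) + 0.2(235.44) = 416.73
3) 1.4(61.19) + 1.7(235.44) + 0.3(71.91) = 85.67 + 400.25 + 21.57 = 507.49
4) 1.4(61.19) + 1.6(71.91) = 200.72
Combination 3 governs: M_u = 507.49 kN·m.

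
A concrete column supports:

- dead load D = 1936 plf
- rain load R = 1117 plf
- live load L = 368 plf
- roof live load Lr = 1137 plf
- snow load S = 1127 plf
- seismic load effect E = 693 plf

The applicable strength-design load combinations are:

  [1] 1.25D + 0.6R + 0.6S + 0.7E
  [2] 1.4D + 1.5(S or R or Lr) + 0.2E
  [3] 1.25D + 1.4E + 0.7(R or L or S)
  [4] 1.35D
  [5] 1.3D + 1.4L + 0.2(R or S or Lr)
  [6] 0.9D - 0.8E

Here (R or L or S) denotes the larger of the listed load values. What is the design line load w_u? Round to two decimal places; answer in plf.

(S or R or Lr) → Lr = 1137 plf; (R or L or S) → S = 1127 plf; (R or S or Lr) → Lr = 1137 plf.
[1] 1.25(1936) + 0.6(1117) + 0.6(1127) + 0.7(693) = 4251.50
[2] 1.4(1936) + 1.5(1137) + 0.2(693) = 4554.50
[3] 1.25(1936) + 1.4(693) + 0.7(1127) = 4179.10
[4] 1.35(1936) = 2613.60
[5] 1.3(1936) + 1.4(368) + 0.2(1137) = 3259.40
[6] 0.9(1936) - 0.8(693) = 1188.00
The controlling combination is 2, giving 4554.50 plf.

4554.50 plf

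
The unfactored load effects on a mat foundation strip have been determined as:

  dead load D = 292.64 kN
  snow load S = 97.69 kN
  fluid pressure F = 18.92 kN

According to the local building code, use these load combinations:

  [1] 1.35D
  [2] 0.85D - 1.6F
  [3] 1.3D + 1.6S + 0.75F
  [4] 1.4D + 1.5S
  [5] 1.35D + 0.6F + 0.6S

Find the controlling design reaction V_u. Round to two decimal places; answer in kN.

[1] 1.35(292.64) = 395.06
[2] 0.85(292.64) - 1.6(18.92) = 248.74 - 30.27 = 218.47
[3] 1.3(292.64) + 1.6(97.69) + 0.75(18.92) = 550.93
[4] 1.4(292.64) + 1.5(97.69) = 556.23
[5] 1.35(292.64) + 0.6(18.92) + 0.6(97.69) = 465.03
The controlling combination is 4, giving 556.23 kN.

556.23 kN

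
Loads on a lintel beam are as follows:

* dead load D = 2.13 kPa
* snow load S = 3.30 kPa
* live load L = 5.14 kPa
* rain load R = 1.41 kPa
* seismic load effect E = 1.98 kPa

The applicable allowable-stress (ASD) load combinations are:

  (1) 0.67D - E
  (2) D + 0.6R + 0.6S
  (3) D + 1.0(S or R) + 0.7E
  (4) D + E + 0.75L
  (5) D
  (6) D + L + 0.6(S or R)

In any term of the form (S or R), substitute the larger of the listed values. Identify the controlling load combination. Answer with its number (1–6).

Combination 6

(S or R) → S = 3.30 kPa.
(1) 0.67(2.13) - 1.0(1.98) = -0.55
(2) 1.0(2.13) + 0.6(1.41) + 0.6(3.30) = 4.96
(3) 1.0(2.13) + 1.0(3.30) + 0.7(1.98) = 6.82
(4) 1.0(2.13) + 1.0(1.98) + 0.75(5.14) = 7.97
(5) 1.0(2.13) = 2.13
(6) 1.0(2.13) + 1.0(5.14) + 0.6(3.30) = 9.25
The largest value is 9.25 kPa from combination 6.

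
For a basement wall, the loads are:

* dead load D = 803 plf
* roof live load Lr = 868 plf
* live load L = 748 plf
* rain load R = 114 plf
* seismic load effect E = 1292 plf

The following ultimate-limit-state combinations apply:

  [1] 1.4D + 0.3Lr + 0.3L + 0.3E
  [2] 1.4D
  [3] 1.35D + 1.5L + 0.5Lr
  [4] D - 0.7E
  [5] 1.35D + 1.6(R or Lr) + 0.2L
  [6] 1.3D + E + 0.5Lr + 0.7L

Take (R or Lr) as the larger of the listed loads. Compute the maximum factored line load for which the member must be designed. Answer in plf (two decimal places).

(R or Lr) → Lr = 868 plf.
[1] 1.4(803) + 0.3(868) + 0.3(748) + 0.3(1292) = 1124.20 + 260.40 + 224.40 + 387.60 = 1996.60
[2] 1.4(803) = 1124.20
[3] 1.35(803) + 1.5(748) + 0.5(868) = 1084.05 + 1122.00 + 434.00 = 2640.05
[4] 1.0(803) - 0.7(1292) = 803.00 - 904.40 = -101.40
[5] 1.35(803) + 1.6(868) + 0.2(748) = 1084.05 + 1388.80 + 149.60 = 2622.45
[6] 1.3(803) + 1.0(1292) + 0.5(868) + 0.7(748) = 1043.90 + 1292.00 + 434.00 + 523.60 = 3293.50
Maximum is from combination 6.

3293.50 plf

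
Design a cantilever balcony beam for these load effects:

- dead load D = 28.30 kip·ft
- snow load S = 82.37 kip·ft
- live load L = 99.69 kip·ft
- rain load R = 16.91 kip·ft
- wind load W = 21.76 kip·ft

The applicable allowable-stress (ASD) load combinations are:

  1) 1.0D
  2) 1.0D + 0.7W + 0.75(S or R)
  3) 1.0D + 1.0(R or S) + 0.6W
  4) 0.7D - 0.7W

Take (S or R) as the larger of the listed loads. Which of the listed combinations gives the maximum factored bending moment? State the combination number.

Combination 3

(S or R) → S = 82.37 kip·ft; (R or S) → S = 82.37 kip·ft.
1) 1.0(28.30) = 28.30
2) 1.0(28.30) + 0.7(21.76) + 0.75(82.37) = 28.30 + 15.23 + 61.78 = 105.31
3) 1.0(28.30) + 1.0(82.37) + 0.6(21.76) = 28.30 + 82.37 + 13.06 = 123.73
4) 0.7(28.30) - 0.7(21.76) = 19.81 - 15.23 = 4.58
The largest value is 123.73 kip·ft from combination 3.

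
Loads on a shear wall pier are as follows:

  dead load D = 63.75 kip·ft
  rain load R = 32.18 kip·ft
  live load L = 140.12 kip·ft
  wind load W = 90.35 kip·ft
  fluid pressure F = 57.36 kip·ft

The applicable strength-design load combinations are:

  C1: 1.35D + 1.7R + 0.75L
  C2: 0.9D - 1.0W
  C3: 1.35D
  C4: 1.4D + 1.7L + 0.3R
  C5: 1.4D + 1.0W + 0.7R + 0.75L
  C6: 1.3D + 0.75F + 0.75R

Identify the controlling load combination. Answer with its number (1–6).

Combination 4

C1: 1.35(63.75) + 1.7(32.18) + 0.75(140.12) = 86.06 + 54.71 + 105.09 = 245.86
C2: 0.9(63.75) - 1.0(90.35) = -32.98
C3: 1.35(63.75) = 86.06
C4: 1.4(63.75) + 1.7(140.12) + 0.3(32.18) = 337.11
C5: 1.4(63.75) + 1.0(90.35) + 0.7(32.18) + 0.75(140.12) = 89.25 + 90.35 + 22.53 + 105.09 = 307.22
C6: 1.3(63.75) + 0.75(57.36) + 0.75(32.18) = 150.03
The largest value is 337.11 kip·ft from combination 4.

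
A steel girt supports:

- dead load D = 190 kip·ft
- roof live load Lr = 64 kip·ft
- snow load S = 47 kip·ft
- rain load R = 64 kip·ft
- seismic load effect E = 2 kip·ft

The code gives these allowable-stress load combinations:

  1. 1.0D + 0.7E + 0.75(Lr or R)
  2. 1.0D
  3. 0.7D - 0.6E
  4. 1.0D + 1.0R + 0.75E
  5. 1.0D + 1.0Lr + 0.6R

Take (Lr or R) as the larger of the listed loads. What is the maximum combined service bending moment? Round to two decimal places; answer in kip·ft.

(Lr or R) → Lr = 64 kip·ft.
1. 1.0(190) + 0.7(2) + 0.75(64) = 190.00 + 1.40 + 48.00 = 239.40
2. 1.0(190) = 190.00
3. 0.7(190) - 0.6(2) = 133.00 - 1.20 = 131.80
4. 1.0(190) + 1.0(64) + 0.75(2) = 190.00 + 64.00 + 1.50 = 255.50
5. 1.0(190) + 1.0(64) + 0.6(64) = 190.00 + 64.00 + 38.40 = 292.40
Maximum is from combination 5.

292.40 kip·ft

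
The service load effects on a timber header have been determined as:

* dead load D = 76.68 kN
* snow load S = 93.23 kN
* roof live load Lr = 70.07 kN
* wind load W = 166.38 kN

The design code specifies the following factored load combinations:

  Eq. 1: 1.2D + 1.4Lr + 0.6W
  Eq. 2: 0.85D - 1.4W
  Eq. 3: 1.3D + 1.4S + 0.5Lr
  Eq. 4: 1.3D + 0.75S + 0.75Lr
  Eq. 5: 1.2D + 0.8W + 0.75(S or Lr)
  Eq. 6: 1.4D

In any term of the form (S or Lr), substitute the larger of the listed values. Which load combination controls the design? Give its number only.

Combination 5

(S or Lr) → S = 93.23 kN.
Eq. 1: 1.2(76.68) + 1.4(70.07) + 0.6(166.38) = 289.94
Eq. 2: 0.85(76.68) - 1.4(166.38) = -167.75
Eq. 3: 1.3(76.68) + 1.4(93.23) + 0.5(70.07) = 265.24
Eq. 4: 1.3(76.68) + 0.75(93.23) + 0.75(70.07) = 222.16
Eq. 5: 1.2(76.68) + 0.8(166.38) + 0.75(93.23) = 295.04
Eq. 6: 1.4(76.68) = 107.35
The largest value is 295.04 kN from combination 5.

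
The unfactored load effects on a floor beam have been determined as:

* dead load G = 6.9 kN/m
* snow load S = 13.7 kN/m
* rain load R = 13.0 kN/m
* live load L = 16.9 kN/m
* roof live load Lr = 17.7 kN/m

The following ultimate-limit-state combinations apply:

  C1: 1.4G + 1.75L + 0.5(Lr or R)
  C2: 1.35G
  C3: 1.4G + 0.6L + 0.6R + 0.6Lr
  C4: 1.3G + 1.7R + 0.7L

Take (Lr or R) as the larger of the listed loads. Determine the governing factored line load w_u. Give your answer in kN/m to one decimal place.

(Lr or R) → Lr = 17.7 kN/m.
C1: 1.4(6.9) + 1.75(16.9) + 0.5(17.7) = 48.1
C2: 1.35(6.9) = 9.3
C3: 1.4(6.9) + 0.6(16.9) + 0.6(13.0) + 0.6(17.7) = 9.7 + 10.1 + 7.8 + 10.6 = 38.2
C4: 1.3(6.9) + 1.7(13.0) + 0.7(16.9) = 9.0 + 22.1 + 11.8 = 42.9
Maximum is from combination 1.

48.1 kN/m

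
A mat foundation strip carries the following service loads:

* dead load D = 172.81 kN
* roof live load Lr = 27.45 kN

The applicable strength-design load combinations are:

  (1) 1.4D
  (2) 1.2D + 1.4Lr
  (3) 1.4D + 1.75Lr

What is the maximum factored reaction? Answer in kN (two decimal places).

(1) 1.4(172.81) = 241.93
(2) 1.2(172.81) + 1.4(27.45) = 207.37 + 38.43 = 245.80
(3) 1.4(172.81) + 1.75(27.45) = 241.93 + 48.04 = 289.97
The controlling combination is 3, giving 289.97 kN.

289.97 kN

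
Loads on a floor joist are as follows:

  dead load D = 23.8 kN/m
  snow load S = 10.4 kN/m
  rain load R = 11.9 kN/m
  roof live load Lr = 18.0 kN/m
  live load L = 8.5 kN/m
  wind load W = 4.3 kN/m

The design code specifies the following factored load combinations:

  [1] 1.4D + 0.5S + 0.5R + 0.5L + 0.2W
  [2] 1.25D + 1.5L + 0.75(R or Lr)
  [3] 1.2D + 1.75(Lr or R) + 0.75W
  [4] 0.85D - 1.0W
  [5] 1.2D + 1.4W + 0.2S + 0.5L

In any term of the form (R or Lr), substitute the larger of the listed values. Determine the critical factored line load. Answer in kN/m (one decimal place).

(R or Lr) → Lr = 18.0 kN/m; (Lr or R) → Lr = 18.0 kN/m.
[1] 1.4(23.8) + 0.5(10.4) + 0.5(11.9) + 0.5(8.5) + 0.2(4.3) = 49.6
[2] 1.25(23.8) + 1.5(8.5) + 0.75(18.0) = 56.0
[3] 1.2(23.8) + 1.75(18.0) + 0.75(4.3) = 28.6 + 31.5 + 3.2 = 63.3
[4] 0.85(23.8) - 1.0(4.3) = 20.2 - 4.3 = 15.9
[5] 1.2(23.8) + 1.4(4.3) + 0.2(10.4) + 0.5(8.5) = 40.9
Combination 3 governs: w_u = 63.3 kN/m.

63.3 kN/m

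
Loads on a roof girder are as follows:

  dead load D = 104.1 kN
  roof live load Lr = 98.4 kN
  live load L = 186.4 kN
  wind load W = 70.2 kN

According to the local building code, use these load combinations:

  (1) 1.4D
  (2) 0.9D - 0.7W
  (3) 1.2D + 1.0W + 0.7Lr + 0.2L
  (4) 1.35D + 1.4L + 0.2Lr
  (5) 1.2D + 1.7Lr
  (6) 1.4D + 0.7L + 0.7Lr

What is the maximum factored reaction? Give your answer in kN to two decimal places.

(1) 1.4(104.1) = 145.74
(2) 0.9(104.1) - 0.7(70.2) = 93.69 - 49.14 = 44.55
(3) 1.2(104.1) + 1.0(70.2) + 0.7(98.4) + 0.2(186.4) = 124.92 + 70.20 + 68.88 + 37.28 = 301.28
(4) 1.35(104.1) + 1.4(186.4) + 0.2(98.4) = 140.54 + 260.96 + 19.68 = 421.18
(5) 1.2(104.1) + 1.7(98.4) = 124.92 + 167.28 = 292.20
(6) 1.4(104.1) + 0.7(186.4) + 0.7(98.4) = 145.74 + 130.48 + 68.88 = 345.10
The controlling combination is 4, giving 421.18 kN.

421.18 kN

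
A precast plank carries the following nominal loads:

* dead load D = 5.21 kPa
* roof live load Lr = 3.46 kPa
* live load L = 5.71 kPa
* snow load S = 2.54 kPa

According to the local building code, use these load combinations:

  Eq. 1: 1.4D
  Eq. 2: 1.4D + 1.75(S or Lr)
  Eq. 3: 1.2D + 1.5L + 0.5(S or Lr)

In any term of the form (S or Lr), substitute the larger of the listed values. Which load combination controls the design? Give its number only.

Combination 3

(S or Lr) → Lr = 3.46 kPa.
Eq. 1: 1.4(5.21) = 7.29
Eq. 2: 1.4(5.21) + 1.75(3.46) = 7.29 + 6.06 = 13.35
Eq. 3: 1.2(5.21) + 1.5(5.71) + 0.5(3.46) = 6.25 + 8.57 + 1.73 = 16.55
The largest value is 16.55 kPa from combination 3.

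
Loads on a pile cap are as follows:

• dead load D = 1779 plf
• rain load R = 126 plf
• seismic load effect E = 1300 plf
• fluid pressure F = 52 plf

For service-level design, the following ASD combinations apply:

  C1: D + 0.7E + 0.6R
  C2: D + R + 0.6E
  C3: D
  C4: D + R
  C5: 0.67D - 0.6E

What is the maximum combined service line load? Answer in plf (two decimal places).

2764.60 plf

C1: 1.0(1779) + 0.7(1300) + 0.6(126) = 2764.60
C2: 1.0(1779) + 1.0(126) + 0.6(1300) = 2685.00
C3: 1.0(1779) = 1779.00
C4: 1.0(1779) + 1.0(126) = 1905.00
C5: 0.67(1779) - 0.6(1300) = 411.93
Maximum is from combination 1.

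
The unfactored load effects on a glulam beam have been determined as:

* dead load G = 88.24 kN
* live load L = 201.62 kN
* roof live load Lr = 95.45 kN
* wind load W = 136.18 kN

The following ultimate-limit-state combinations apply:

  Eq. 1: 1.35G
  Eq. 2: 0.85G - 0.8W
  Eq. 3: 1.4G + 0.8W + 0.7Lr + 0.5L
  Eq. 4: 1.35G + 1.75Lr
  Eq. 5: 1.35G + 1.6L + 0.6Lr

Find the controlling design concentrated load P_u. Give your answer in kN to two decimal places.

498.99 kN

Eq. 1: 1.35(88.24) = 119.12
Eq. 2: 0.85(88.24) - 0.8(136.18) = -33.94
Eq. 3: 1.4(88.24) + 0.8(136.18) + 0.7(95.45) + 0.5(201.62) = 400.11
Eq. 4: 1.35(88.24) + 1.75(95.45) = 286.16
Eq. 5: 1.35(88.24) + 1.6(201.62) + 0.6(95.45) = 498.99
Combination 5 governs: P_u = 498.99 kN.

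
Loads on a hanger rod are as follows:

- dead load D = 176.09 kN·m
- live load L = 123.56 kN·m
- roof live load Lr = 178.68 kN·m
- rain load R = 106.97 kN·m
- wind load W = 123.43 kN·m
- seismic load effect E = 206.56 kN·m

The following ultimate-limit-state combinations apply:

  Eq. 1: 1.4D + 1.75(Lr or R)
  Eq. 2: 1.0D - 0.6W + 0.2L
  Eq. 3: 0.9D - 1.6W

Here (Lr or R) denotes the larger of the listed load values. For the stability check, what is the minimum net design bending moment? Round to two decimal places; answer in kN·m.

-39.01 kN·m

(Lr or R) → Lr = 178.68 kN·m.
Eq. 1: 1.4(176.09) + 1.75(178.68) = 559.22
Eq. 2: 1.0(176.09) - 0.6(123.43) + 0.2(123.56) = 126.74
Eq. 3: 0.9(176.09) - 1.6(123.43) = -39.01
Combination 3 gives the minimum: -39.01 kN·m.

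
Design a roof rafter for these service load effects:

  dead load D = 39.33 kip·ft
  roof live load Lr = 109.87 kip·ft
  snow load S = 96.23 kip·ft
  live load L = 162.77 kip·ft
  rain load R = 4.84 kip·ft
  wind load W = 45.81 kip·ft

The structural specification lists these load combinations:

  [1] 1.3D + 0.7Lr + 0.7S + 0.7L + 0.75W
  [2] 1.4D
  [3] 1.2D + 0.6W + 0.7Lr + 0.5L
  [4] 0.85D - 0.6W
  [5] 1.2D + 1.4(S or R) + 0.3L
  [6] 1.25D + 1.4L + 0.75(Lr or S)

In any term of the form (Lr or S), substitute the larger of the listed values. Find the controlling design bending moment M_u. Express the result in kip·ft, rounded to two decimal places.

(S or R) → S = 96.23 kip·ft; (Lr or S) → Lr = 109.87 kip·ft.
[1] 1.3(39.33) + 0.7(109.87) + 0.7(96.23) + 0.7(162.77) + 0.75(45.81) = 343.70
[2] 1.4(39.33) = 55.06
[3] 1.2(39.33) + 0.6(45.81) + 0.7(109.87) + 0.5(162.77) = 232.98
[4] 0.85(39.33) - 0.6(45.81) = 5.94
[5] 1.2(39.33) + 1.4(96.23) + 0.3(162.77) = 230.75
[6] 1.25(39.33) + 1.4(162.77) + 0.75(109.87) = 359.44
Combination 6 governs: M_u = 359.44 kip·ft.

359.44 kip·ft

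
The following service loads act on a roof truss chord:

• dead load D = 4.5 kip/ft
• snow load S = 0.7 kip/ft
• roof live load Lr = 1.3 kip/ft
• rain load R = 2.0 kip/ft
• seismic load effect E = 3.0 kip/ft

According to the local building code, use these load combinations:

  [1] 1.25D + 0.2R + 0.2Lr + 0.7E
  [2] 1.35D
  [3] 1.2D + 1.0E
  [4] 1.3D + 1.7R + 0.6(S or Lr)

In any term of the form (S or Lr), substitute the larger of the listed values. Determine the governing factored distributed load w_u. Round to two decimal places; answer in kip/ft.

(S or Lr) → Lr = 1.3 kip/ft.
[1] 1.25(4.5) + 0.2(2.0) + 0.2(1.3) + 0.7(3.0) = 5.63 + 0.40 + 0.26 + 2.10 = 8.39
[2] 1.35(4.5) = 6.08
[3] 1.2(4.5) + 1.0(3.0) = 5.40 + 3.00 = 8.40
[4] 1.3(4.5) + 1.7(2.0) + 0.6(1.3) = 5.85 + 3.40 + 0.78 = 10.03
Combination 4 governs: w_u = 10.03 kip/ft.

10.03 kip/ft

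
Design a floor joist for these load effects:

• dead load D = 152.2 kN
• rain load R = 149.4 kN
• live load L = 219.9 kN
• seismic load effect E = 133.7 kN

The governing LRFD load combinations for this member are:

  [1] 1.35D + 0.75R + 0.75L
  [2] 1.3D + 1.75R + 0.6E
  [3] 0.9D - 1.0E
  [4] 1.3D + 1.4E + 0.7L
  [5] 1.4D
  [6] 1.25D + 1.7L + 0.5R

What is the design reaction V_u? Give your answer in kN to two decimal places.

638.78 kN

[1] 1.35(152.2) + 0.75(149.4) + 0.75(219.9) = 205.47 + 112.05 + 164.93 = 482.45
[2] 1.3(152.2) + 1.75(149.4) + 0.6(133.7) = 197.86 + 261.45 + 80.22 = 539.53
[3] 0.9(152.2) - 1.0(133.7) = 136.98 - 133.70 = 3.28
[4] 1.3(152.2) + 1.4(133.7) + 0.7(219.9) = 197.86 + 187.18 + 153.93 = 538.97
[5] 1.4(152.2) = 213.08
[6] 1.25(152.2) + 1.7(219.9) + 0.5(149.4) = 190.25 + 373.83 + 74.70 = 638.78
Maximum is from combination 6.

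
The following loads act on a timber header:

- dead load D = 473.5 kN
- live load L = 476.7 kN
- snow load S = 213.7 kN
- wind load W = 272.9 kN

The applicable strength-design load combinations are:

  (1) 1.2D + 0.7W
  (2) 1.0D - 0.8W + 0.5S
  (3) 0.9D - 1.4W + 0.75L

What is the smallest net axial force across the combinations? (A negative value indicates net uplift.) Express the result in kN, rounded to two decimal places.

(1) 1.2(473.5) + 0.7(272.9) = 568.20 + 191.03 = 759.23
(2) 1.0(473.5) - 0.8(272.9) + 0.5(213.7) = 473.50 - 218.32 + 106.85 = 362.03
(3) 0.9(473.5) - 1.4(272.9) + 0.75(476.7) = 426.15 - 382.06 + 357.53 = 401.62
Combination 2 gives the minimum: 362.03 kN.

362.03 kN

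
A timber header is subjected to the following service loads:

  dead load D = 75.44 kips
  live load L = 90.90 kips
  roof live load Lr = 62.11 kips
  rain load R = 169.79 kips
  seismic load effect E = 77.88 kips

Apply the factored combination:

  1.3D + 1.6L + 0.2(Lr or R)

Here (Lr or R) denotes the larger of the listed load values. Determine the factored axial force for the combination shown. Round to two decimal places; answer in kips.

277.47 kips

(Lr or R) → R = 169.79 kips.
1.3(75.44) + 1.6(90.90) + 0.2(169.79) = 98.07 + 145.44 + 33.96 = 277.47
P_u = 277.47 kips.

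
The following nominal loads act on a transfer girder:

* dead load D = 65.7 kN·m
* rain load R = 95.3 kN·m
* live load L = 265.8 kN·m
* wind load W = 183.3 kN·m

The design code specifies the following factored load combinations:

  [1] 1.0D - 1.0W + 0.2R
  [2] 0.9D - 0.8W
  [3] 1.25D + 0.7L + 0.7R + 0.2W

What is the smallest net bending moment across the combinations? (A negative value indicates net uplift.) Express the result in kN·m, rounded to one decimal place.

-98.5 kN·m

[1] 1.0(65.7) - 1.0(183.3) + 0.2(95.3) = 65.7 - 183.3 + 19.1 = -98.5
[2] 0.9(65.7) - 0.8(183.3) = 59.1 - 146.6 = -87.5
[3] 1.25(65.7) + 0.7(265.8) + 0.7(95.3) + 0.2(183.3) = 82.1 + 186.1 + 66.7 + 36.7 = 371.6
Combination 1 gives the minimum: -98.5 kN·m.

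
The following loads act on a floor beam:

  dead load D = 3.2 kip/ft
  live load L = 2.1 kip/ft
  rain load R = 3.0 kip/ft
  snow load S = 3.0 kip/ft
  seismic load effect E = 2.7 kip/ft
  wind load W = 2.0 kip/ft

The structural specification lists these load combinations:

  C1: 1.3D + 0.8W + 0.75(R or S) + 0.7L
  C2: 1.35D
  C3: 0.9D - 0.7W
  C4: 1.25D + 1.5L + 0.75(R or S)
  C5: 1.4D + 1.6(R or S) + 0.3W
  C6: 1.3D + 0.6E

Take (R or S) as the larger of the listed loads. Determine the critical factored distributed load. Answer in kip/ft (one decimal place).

(R or S) → R = 3.0 kip/ft.
C1: 1.3(3.2) + 0.8(2.0) + 0.75(3.0) + 0.7(2.1) = 9.5
C2: 1.35(3.2) = 4.3
C3: 0.9(3.2) - 0.7(2.0) = 2.9 - 1.4 = 1.5
C4: 1.25(3.2) + 1.5(2.1) + 0.75(3.0) = 9.4
C5: 1.4(3.2) + 1.6(3.0) + 0.3(2.0) = 4.5 + 4.8 + 0.6 = 9.9
C6: 1.3(3.2) + 0.6(2.7) = 4.2 + 1.6 = 5.8
Combination 5 governs: w_u = 9.9 kip/ft.

9.9 kip/ft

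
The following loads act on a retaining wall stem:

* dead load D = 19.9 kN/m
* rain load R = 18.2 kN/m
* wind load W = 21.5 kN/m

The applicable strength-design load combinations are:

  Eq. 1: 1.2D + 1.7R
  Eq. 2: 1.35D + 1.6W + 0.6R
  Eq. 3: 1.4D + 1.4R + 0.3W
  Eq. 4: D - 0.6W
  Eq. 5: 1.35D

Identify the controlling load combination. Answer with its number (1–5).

Combination 2

Eq. 1: 1.2(19.9) + 1.7(18.2) = 23.88 + 30.94 = 54.82
Eq. 2: 1.35(19.9) + 1.6(21.5) + 0.6(18.2) = 26.87 + 34.40 + 10.92 = 72.19
Eq. 3: 1.4(19.9) + 1.4(18.2) + 0.3(21.5) = 27.86 + 25.48 + 6.45 = 59.79
Eq. 4: 1.0(19.9) - 0.6(21.5) = 19.90 - 12.90 = 7.00
Eq. 5: 1.35(19.9) = 26.87
The largest value is 72.19 kN/m from combination 2.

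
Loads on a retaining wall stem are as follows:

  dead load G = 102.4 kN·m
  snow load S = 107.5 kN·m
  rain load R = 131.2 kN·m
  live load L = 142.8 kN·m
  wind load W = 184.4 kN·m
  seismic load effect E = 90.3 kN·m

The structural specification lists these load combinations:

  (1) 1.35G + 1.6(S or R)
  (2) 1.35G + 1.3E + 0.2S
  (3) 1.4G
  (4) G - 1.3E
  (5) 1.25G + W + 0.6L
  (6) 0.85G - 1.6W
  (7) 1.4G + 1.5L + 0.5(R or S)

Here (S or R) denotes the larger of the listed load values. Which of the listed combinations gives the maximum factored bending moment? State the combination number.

(S or R) → R = 131.2 kN·m; (R or S) → R = 131.2 kN·m.
(1) 1.35(102.4) + 1.6(131.2) = 138.24 + 209.92 = 348.16
(2) 1.35(102.4) + 1.3(90.3) + 0.2(107.5) = 138.24 + 117.39 + 21.50 = 277.13
(3) 1.4(102.4) = 143.36
(4) 1.0(102.4) - 1.3(90.3) = 102.40 - 117.39 = -14.99
(5) 1.25(102.4) + 1.0(184.4) + 0.6(142.8) = 128.00 + 184.40 + 85.68 = 398.08
(6) 0.85(102.4) - 1.6(184.4) = 87.04 - 295.04 = -208.00
(7) 1.4(102.4) + 1.5(142.8) + 0.5(131.2) = 143.36 + 214.20 + 65.60 = 423.16
The largest value is 423.16 kN·m from combination 7.

Combination 7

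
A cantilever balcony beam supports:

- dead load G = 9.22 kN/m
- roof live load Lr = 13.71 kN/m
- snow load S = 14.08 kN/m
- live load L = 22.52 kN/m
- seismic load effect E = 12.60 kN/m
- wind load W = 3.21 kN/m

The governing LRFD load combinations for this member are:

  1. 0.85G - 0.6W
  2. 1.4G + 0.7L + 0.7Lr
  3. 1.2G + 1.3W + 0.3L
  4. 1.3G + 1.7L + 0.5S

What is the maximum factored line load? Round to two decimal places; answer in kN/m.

1. 0.85(9.22) - 0.6(3.21) = 7.84 - 1.93 = 5.91
2. 1.4(9.22) + 0.7(22.52) + 0.7(13.71) = 12.91 + 15.76 + 9.60 = 38.27
3. 1.2(9.22) + 1.3(3.21) + 0.3(22.52) = 11.06 + 4.17 + 6.76 = 21.99
4. 1.3(9.22) + 1.7(22.52) + 0.5(14.08) = 11.99 + 38.28 + 7.04 = 57.31
Combination 4 governs: w_u = 57.31 kN/m.

57.31 kN/m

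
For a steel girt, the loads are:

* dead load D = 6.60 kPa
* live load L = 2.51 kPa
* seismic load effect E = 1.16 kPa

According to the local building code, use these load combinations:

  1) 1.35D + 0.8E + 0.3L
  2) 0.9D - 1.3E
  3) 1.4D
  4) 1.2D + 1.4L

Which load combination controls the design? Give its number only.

Combination 4

1) 1.35(6.60) + 0.8(1.16) + 0.3(2.51) = 10.59
2) 0.9(6.60) - 1.3(1.16) = 4.43
3) 1.4(6.60) = 9.24
4) 1.2(6.60) + 1.4(2.51) = 11.43
The largest value is 11.43 kPa from combination 4.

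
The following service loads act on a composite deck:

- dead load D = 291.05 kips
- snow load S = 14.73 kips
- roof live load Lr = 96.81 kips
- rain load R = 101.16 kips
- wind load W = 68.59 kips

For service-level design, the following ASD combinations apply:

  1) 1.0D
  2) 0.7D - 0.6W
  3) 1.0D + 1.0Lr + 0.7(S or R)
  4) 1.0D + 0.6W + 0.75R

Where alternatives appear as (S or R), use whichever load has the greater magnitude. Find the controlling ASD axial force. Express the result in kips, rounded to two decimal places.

(S or R) → R = 101.16 kips.
1) 1.0(291.05) = 291.05
2) 0.7(291.05) - 0.6(68.59) = 162.58
3) 1.0(291.05) + 1.0(96.81) + 0.7(101.16) = 291.05 + 96.81 + 70.81 = 458.67
4) 1.0(291.05) + 0.6(68.59) + 0.75(101.16) = 291.05 + 41.15 + 75.87 = 408.07
Combination 3 governs: P = 458.67 kips.

458.67 kips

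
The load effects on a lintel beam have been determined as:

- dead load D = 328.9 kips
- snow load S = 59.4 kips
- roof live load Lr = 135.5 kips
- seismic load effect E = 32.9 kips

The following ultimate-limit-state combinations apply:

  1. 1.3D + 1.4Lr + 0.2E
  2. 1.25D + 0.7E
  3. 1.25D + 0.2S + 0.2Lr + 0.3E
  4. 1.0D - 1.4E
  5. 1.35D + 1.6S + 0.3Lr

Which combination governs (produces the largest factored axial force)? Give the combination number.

Combination 1

1. 1.3(328.9) + 1.4(135.5) + 0.2(32.9) = 427.6 + 189.7 + 6.6 = 623.9
2. 1.25(328.9) + 0.7(32.9) = 434.2
3. 1.25(328.9) + 0.2(59.4) + 0.2(135.5) + 0.3(32.9) = 411.1 + 11.9 + 27.1 + 9.9 = 460.0
4. 1.0(328.9) - 1.4(32.9) = 328.9 - 46.1 = 282.8
5. 1.35(328.9) + 1.6(59.4) + 0.3(135.5) = 444.0 + 95.0 + 40.7 = 579.7
The largest value is 623.9 kips from combination 1.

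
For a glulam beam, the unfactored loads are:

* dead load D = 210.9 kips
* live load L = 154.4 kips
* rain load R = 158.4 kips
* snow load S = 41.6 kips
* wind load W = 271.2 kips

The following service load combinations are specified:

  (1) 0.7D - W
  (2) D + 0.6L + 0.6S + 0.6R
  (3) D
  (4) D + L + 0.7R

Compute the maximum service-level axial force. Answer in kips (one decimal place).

(1) 0.7(210.9) - 1.0(271.2) = -123.6
(2) 1.0(210.9) + 0.6(154.4) + 0.6(41.6) + 0.6(158.4) = 423.5
(3) 1.0(210.9) = 210.9
(4) 1.0(210.9) + 1.0(154.4) + 0.7(158.4) = 476.2
Combination 4 governs: P = 476.2 kips.

476.2 kips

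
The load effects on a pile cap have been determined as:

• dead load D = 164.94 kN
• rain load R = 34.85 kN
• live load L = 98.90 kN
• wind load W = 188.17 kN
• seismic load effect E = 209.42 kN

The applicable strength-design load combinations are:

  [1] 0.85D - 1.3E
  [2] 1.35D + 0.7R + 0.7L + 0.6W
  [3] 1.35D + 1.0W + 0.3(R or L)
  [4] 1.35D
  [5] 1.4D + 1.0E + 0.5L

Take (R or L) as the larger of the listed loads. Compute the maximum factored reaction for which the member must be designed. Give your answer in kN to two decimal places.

489.79 kN

(R or L) → L = 98.90 kN.
[1] 0.85(164.94) - 1.3(209.42) = -132.05
[2] 1.35(164.94) + 0.7(34.85) + 0.7(98.90) + 0.6(188.17) = 429.20
[3] 1.35(164.94) + 1.0(188.17) + 0.3(98.90) = 440.51
[4] 1.35(164.94) = 222.67
[5] 1.4(164.94) + 1.0(209.42) + 0.5(98.90) = 489.79
Combination 5 governs: V_u = 489.79 kN.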